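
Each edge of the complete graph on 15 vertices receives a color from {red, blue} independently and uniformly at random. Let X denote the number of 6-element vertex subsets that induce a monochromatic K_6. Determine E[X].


Let X = Σ_S X_S over the C(15, 6) = 5005 subsets S of size 6, where X_S = 1 if the K_6 on S is monochromatic.
For a fixed S, the K_6 on S has C(6, 2) = 15 edges. P[all 15 edges red] = (1/2)^15, and likewise for blue, so P[monochromatic] = 2·(1/2)^15 = 2^{1 − 15} = 1/16384.
By linearity: E[X] = C(15, 6) · 2^{1 − 15} = 5005 · 1/16384 = 5005/16384.
Numerically: E[X] ≈ 0.305481.

E[X] = C(15,6)·2^(1−C(6,2)) = 5005/16384 ≈ 0.305481.


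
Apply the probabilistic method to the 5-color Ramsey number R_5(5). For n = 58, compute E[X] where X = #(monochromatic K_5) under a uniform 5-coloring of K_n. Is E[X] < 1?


E[X] = C(58, 5) · 5^{1 − 10} = 4582116 · 5^{−9} = 4582116/1953125.
As a reduced fraction: E[X] = 4582116/1953125 ≈ 2.3460.
Is E[X] < 1? NO.
Since E[X] ≥ 1, the first-moment bound is inconclusive at n = 58; it does NOT by itself certify R_5(5) > 58.

E[X] = 4582116/1953125 ≈ 2.3460; E[X] ≥ 1; first-moment method inconclusive here.


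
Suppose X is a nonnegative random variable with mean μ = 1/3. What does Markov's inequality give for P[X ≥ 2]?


μ = E[X] = 1/3, a = 2.
Markov: P[X ≥ 2] ≤ μ/a = (1/3)/2 = 1/6.
Numerically: ≈ 0.167.
(Since a = 2 > μ = 0.333, the bound 1/6 is < 1 and informative.)

P[X ≥ 2] ≤ 1/6 ≈ 0.167.


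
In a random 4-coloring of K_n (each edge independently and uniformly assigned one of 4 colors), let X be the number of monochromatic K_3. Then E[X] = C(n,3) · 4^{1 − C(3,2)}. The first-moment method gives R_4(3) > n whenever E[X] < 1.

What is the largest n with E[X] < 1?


We need C(n, 3) · 4^{1 − 3} < 1, i.e. C(n, 3) < 4^{3 − 1} = 16.
Check values of n near the boundary:
  n = 3: C(3, 3) = 1; 1 < 16? YES
  n = 4: C(4, 3) = 4; 4 < 16? YES
  n = 5: C(5, 3) = 10; 10 < 16? YES
  n = 6: C(6, 3) = 20; 20 < 16? NO
  n = 7: C(7, 3) = 35; 35 < 16? NO
The largest n with C(n, 3) < 16 is n = 5 (where E[X] = 5/8 ≈ 0.6250). Hence R_4(3) > 5, i.e. R_4(3) ≥ 6.

Largest n = 5; hence R_4(3) > 5.


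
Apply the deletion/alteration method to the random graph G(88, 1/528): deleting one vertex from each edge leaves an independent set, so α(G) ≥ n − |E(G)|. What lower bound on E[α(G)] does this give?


E[|E(G)|] = C(88, 2)·p = 3828 · (1/528) = 29/4.
E[α(G)] ≥ n − E[|E(G)|] = 88 − 29/4 = 323/4.
Numerically: ≈ 80.75000.
(This is only a lower bound; the true E[α(G)] may be larger.)

E[α(G)] ≥ 323/4 ≈ 80.75000.


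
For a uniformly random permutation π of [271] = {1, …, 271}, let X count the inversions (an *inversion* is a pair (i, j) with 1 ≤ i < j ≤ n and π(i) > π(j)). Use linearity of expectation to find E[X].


Write X = Σ X_I over the C(271, 2) = 36585 pairs i < j, with X_I the indicator of one inversion.
There are 36585 indicators.
For each fixed pair i < j, the values π(i) and π(j) are two distinct elements of {1, …, 271} in uniformly random order; by symmetry P[π(i) > π(j)] = 1/2.
By linearity: E[X] = 36585 · (1/2) = C(271, 2) · (1/2) = 36585/2 = 36585/2 ≈ 18292.500.

E[X] = 36585/2 = 18292.500.


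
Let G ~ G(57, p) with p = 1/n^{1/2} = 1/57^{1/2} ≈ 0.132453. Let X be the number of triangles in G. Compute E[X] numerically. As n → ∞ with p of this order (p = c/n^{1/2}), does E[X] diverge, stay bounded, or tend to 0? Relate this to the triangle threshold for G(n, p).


Number of potential triangles: C(57, 3) = 29260.
Each occurs with probability p³ ≈ (0.132453)³ ≈ 2.32374098e-03.
By linearity: E[X] = C(57, 3)·p³ ≈ 29260 · 2.32374098e-03 ≈ 67.992661.
Since α = 1/2 < 1, p = c/n^{1/2} ≫ 1/n is above the triangle threshold p ~ 1/n. Asymptotically E[X] ~ (c³/6)·n^{3(1−α)} = (1³/6)·n^{1.5} → ∞; triangles are abundant w.h.p.

E[X] ≈ 67.992661; in regime p = Θ(1/n^{1/2}) E[X] diverges (above the triangle threshold p ~ 1/n).


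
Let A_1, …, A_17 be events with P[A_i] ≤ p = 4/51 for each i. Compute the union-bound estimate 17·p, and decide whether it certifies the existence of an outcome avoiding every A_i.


Union bound: P[∪_{i=1}^{17} A_i] ≤ Σ_i P[A_i] ≤ 17·p = 17·(4/51) = 4/3.
Numerically: 4/3 ≈ 1.333333.
Is 4/3 < 1? NO.
Since the bound 4/3 is ≥ 1, the union bound is uninformative here; it does NOT by itself certify existence.

17·p = 4/3 ≈ 1.333333; existence NOT certified by the union bound.


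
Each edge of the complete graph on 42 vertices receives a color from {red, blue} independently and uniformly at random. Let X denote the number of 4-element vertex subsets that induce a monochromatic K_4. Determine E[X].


Let X = Σ_S X_S over the C(42, 4) = 111930 subsets S of size 4, where X_S = 1 if the K_4 on S is monochromatic.
For a fixed S, the K_4 on S has C(4, 2) = 6 edges. P[all 6 edges red] = (1/2)^6, and likewise for blue, so P[monochromatic] = 2·(1/2)^6 = 2^{1 − 6} = 1/32.
By linearity: E[X] = C(42, 4) · 2^{1 − 6} = 111930 · 1/32 = 55965/16.
Numerically: E[X] ≈ 3497.812500.

E[X] = C(42,4)·2^(1−C(4,2)) = 55965/16 ≈ 3497.812500.


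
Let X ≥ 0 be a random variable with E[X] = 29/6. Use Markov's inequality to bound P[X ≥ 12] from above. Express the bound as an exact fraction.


μ = E[X] = 29/6, a = 12.
Markov: P[X ≥ 12] ≤ μ/a = (29/6)/12 = 29/72.
Numerically: ≈ 0.403.
(Since a = 12 > μ = 4.833, the bound 29/72 is < 1 and informative.)

P[X ≥ 12] ≤ 29/72 ≈ 0.403.


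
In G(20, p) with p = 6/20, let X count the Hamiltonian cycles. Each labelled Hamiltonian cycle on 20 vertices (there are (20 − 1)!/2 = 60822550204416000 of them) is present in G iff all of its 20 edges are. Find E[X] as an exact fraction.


K_20 has (20 − 1)!/2 = 60822550204416000 labelled Hamiltonian cycles.
For each such Hamiltonian cycle H, let X_H = 1 if all 20 edges of H are present in G. Then P[X_H = 1] = p^{20} = (3/10)^{20} = 3486784401/100000000000000000000.
By linearity of expectation: E[X] = Σ_H E[X_H] = 60822550204416000 · p^{20} = 60822550204416000 · 3486784401/100000000000000000000 = 51776152168407487821/24414062500000.
Numerically: E[X] ≈ 2.12075e+06.

E[X] = 60822550204416000 · (3/10)^{20} = 51776152168407487821/24414062500000 ≈ 2.12075e+06.


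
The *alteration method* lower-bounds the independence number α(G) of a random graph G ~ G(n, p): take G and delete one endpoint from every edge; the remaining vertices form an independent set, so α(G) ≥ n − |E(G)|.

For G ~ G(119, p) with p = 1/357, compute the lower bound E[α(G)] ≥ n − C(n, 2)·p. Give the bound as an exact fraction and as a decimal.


E[|E(G)|] = C(119, 2)·p = 7021 · (1/357) = 59/3.
E[α(G)] ≥ n − E[|E(G)|] = 119 − 59/3 = 298/3.
Numerically: ≈ 99.3333.
(This is only a lower bound; the true E[α(G)] may be larger.)

E[α(G)] ≥ 298/3 ≈ 99.3333.


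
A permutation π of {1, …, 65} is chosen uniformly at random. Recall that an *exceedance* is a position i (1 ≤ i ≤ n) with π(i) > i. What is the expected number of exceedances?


Write X = Σ_{i=1}^{65} X_i, where X_i = 1_{π(i) > i}.
For each fixed i, π(i) is uniform over {1, …, 65} (marginal of a uniform permutation), so P[π(i) > i] = (n − i)/n. Summing: Σ_{i=1}^{65} (n − i)/n = (0 + 1 + … + 64)/65 = 65(65 − 1)/(2·65) = (65 − 1)/2.
Hence E[X] = Σ_{i=1}^{65} (65 − i)/65 = 32 ≈ 32.000000.

E[X] = 32 = 32.000000.


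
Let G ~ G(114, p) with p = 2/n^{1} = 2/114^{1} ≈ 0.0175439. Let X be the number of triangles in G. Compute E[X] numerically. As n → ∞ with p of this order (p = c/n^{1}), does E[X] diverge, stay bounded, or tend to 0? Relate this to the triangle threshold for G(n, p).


Number of potential triangles: C(114, 3) = 240464.
Each occurs with probability p³ ≈ (0.0175439)³ ≈ 5.39977213e-06.
By linearity: E[X] = C(114, 3)·p³ ≈ 240464 · 5.39977213e-06 ≈ 1.298451.
Here α = 1, so p = 2/n is exactly at the triangle threshold p ~ 1/n. Asymptotically E[X] → c³/6 = 2³/6 = 4/3 ≈ 1.333333, a bounded constant. In this regime the triangle count is asymptotically Poisson(c³/6).

E[X] ≈ 1.298451; in regime p = Θ(1/n^{1}) E[X] stays bounded (at the triangle threshold p ~ 1/n).


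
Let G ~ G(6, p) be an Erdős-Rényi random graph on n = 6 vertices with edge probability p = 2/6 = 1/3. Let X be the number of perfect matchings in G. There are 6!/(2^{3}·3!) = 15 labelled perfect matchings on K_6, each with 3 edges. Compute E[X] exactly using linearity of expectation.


K_6 has 6!/(2^{3}·3!) = 15 labelled perfect matchings.
For each such perfect matching H, let X_H = 1 if all 3 edges of H are present in G. Then P[X_H = 1] = p^{3} = (1/3)^{3} = 1/27.
Summing the indicators: E[X] = Σ_H E[X_H] = 15 · p^{3} = 15 · 1/27 = 5/9.
Numerically: E[X] ≈ 0.556.

E[X] = 15 · (1/3)^{3} = 5/9 ≈ 0.556.


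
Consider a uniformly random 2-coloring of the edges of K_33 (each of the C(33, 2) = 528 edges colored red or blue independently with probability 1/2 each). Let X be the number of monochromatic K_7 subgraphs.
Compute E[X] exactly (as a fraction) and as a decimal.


Let X = Σ_S X_S over the C(33, 7) = 4272048 subsets S of size 7, where X_S = 1 if the K_7 on S is monochromatic.
For a fixed S, the K_7 on S has C(7, 2) = 21 edges. P[all 21 edges red] = (1/2)^21, and likewise for blue, so P[monochromatic] = 2·(1/2)^21 = 2^{1 − 21} = 1/1048576.
By linearity: E[X] = C(33, 7) · 2^{1 − 21} = 4272048 · 1/1048576 = 267003/65536.
Numerically: E[X] ≈ 4.074.

E[X] = C(33,7)·2^(1−C(7,2)) = 267003/65536 ≈ 4.074.


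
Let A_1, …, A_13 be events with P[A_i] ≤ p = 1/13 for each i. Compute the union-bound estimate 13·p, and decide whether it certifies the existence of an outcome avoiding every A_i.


Union bound: P[∪_{i=1}^{13} A_i] ≤ Σ_i P[A_i] ≤ 13·p = 13·(1/13) = 1.
Numerically: 1 ≈ 1.00000.
Is 1 < 1? NO.
Since the bound 1 is ≥ 1, the union bound is uninformative here; it does NOT by itself certify existence.

13·p = 1 ≈ 1.00000; existence NOT certified by the union bound.


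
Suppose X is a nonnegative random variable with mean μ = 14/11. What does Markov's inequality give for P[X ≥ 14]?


μ = E[X] = 14/11, a = 14.
Markov: P[X ≥ 14] ≤ μ/a = (14/11)/14 = 1/11.
Numerically: ≈ 0.091.
(Since a = 14 > μ = 1.273, the bound 1/11 is < 1 and informative.)

P[X ≥ 14] ≤ 1/11 ≈ 0.091.


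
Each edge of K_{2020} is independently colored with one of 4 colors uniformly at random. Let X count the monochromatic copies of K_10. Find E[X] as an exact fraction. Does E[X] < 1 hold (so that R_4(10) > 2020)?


E[X] = C(2020, 10) · 4^{1 − 45} = 304832018578739931133653656 · 4^{−44} = 304832018578739931133653656/309485009821345068724781056.
As a reduced fraction: E[X] = 38104002322342491391706707/38685626227668133590597632 ≈ 0.9850.
Is E[X] < 1? YES.
Since E[X] < 1, there exists a 4-coloring of K_{2020} with no monochromatic K_10; hence R_4(10) > 2020.

E[X] = 38104002322342491391706707/38685626227668133590597632 ≈ 0.9850; E[X] < 1, so R_4(10) > 2020.


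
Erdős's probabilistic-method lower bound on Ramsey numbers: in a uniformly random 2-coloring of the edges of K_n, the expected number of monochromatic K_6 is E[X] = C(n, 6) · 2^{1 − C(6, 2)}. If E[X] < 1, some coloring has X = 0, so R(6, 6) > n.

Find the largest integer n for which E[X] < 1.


We need C(n, 6) · 2^{1 − 15} < 1, i.e. C(n, 6) < 2^{15 − 1} = 16384.
Check values of n near the boundary:
  n = 13: C(13, 6) = 1716; 1716 < 16384? YES
  n = 14: C(14, 6) = 3003; 3003 < 16384? YES
  n = 15: C(15, 6) = 5005; 5005 < 16384? YES
  n = 16: C(16, 6) = 8008; 8008 < 16384? YES
  n = 17: C(17, 6) = 12376; 12376 < 16384? YES
  n = 18: C(18, 6) = 18564; 18564 < 16384? NO
The largest n with C(n, 6) < 16384 is n = 17 (where E[X] = 1547/2048 ≈ 0.755371). Hence R(6, 6) > 17, i.e. R(6, 6) ≥ 18.

Largest n = 17; hence R(6, 6) > 17.


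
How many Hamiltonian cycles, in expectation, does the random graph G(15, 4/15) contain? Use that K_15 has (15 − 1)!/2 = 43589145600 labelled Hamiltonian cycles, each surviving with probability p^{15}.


K_15 has (15 − 1)!/2 = 43589145600 labelled Hamiltonian cycles.
For each such Hamiltonian cycle H, let X_H = 1 if all 15 edges of H are present in G. Then P[X_H = 1] = p^{15} = (4/15)^{15} = 1073741824/437893890380859375.
Summing the indicators: E[X] = Σ_H E[X_H] = 43589145600 · p^{15} = 43589145600 · 1073741824/437893890380859375 = 7704277975826432/72081298828125.
Numerically: E[X] ≈ 107.

E[X] = 43589145600 · (4/15)^{15} = 7704277975826432/72081298828125 ≈ 107.


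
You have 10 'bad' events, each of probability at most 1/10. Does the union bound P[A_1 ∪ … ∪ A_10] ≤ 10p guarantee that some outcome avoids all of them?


Union bound: P[∪_{i=1}^{10} A_i] ≤ Σ_i P[A_i] ≤ 10·p = 10·(1/10) = 1.
Numerically: 1 ≈ 1.0000000.
Is 1 < 1? NO.
Since the bound 1 is ≥ 1, the union bound is uninformative here; it does NOT by itself certify existence.

10·p = 1 ≈ 1.0000000; existence NOT certified by the union bound.


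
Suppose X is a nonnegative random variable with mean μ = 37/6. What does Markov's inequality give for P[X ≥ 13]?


μ = E[X] = 37/6, a = 13.
Markov: P[X ≥ 13] ≤ μ/a = (37/6)/13 = 37/78.
Numerically: ≈ 0.474.
(Since a = 13 > μ = 6.167, the bound 37/78 is < 1 and informative.)

P[X ≥ 13] ≤ 37/78 ≈ 0.474.


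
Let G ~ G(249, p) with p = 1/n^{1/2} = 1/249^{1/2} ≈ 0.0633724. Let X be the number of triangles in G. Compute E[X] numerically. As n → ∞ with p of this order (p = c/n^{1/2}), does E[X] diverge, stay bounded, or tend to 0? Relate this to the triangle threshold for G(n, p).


Number of potential triangles: C(249, 3) = 2542124.
Each occurs with probability p³ ≈ (0.0633724)³ ≈ 2.54507731e-04.
By linearity: E[X] = C(249, 3)·p³ ≈ 2542124 · 2.54507731e-04 ≈ 646.990212.
Since α = 1/2 < 1, p = c/n^{1/2} ≫ 1/n is above the triangle threshold p ~ 1/n. Asymptotically E[X] ~ (c³/6)·n^{3(1−α)} = (1³/6)·n^{1.5} → ∞; triangles are abundant w.h.p.

E[X] ≈ 646.990212; in regime p = Θ(1/n^{1/2}) E[X] diverges (above the triangle threshold p ~ 1/n).


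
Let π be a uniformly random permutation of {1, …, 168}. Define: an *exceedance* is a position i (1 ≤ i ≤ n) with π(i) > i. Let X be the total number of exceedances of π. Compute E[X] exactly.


Write X = Σ_{i=1}^{168} X_i, where X_i = 1_{π(i) > i}.
For each fixed i, π(i) is uniform over {1, …, 168} (marginal of a uniform permutation), so P[π(i) > i] = (n − i)/n. Summing: Σ_{i=1}^{168} (n − i)/n = (0 + 1 + … + 167)/168 = 168(168 − 1)/(2·168) = (168 − 1)/2.
Hence E[X] = Σ_{i=1}^{168} (168 − i)/168 = 167/2 ≈ 83.500.

E[X] = 167/2 = 83.500.


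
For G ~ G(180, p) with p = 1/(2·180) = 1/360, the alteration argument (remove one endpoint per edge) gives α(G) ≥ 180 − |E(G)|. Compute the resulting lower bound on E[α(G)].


E[|E(G)|] = C(180, 2)·p = 16110 · (1/360) = 179/4.
E[α(G)] ≥ n − E[|E(G)|] = 180 − 179/4 = 541/4.
Numerically: ≈ 135.2500.
(This is only a lower bound; the true E[α(G)] may be larger.)

E[α(G)] ≥ 541/4 ≈ 135.2500.


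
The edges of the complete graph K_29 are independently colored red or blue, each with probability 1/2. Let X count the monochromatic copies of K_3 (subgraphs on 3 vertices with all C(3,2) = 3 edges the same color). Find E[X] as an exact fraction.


Let X = Σ_S X_S over the C(29, 3) = 3654 subsets S of size 3, where X_S = 1 if the K_3 on S is monochromatic.
For a fixed S, the K_3 on S has C(3, 2) = 3 edges. P[all 3 edges red] = (1/2)^3, and likewise for blue, so P[monochromatic] = 2·(1/2)^3 = 2^{1 − 3} = 1/4.
By linearity of expectation: E[X] = C(29, 3) · 2^{1 − 3} = 3654 · 1/4 = 1827/2.
Numerically: E[X] ≈ 913.500.

E[X] = C(29,3)·2^(1−C(3,2)) = 1827/2 ≈ 913.500.


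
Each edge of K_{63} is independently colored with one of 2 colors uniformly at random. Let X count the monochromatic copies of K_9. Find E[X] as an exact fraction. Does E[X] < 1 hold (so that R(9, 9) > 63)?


E[X] = C(63, 9) · 2^{1 − 36} = 23667689815 · 2^{−35} = 23667689815/34359738368.
As a reduced fraction: E[X] = 23667689815/34359738368 ≈ 0.689.
Is E[X] < 1? YES.
Since E[X] < 1, there exists a 2-coloring of K_{63} with no monochromatic K_9; hence R(9, 9) > 63.

E[X] = 23667689815/34359738368 ≈ 0.689; E[X] < 1, so R(9, 9) > 63.


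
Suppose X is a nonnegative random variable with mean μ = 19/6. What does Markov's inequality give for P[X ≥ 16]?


μ = E[X] = 19/6, a = 16.
Markov: P[X ≥ 16] ≤ μ/a = (19/6)/16 = 19/96.
Numerically: ≈ 0.1979.
(Since a = 16 > μ = 3.1667, the bound 19/96 is < 1 and informative.)

P[X ≥ 16] ≤ 19/96 ≈ 0.1979.


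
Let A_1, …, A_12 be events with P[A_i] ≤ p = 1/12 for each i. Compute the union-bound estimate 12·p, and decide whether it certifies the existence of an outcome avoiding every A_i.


Union bound: P[∪_{i=1}^{12} A_i] ≤ Σ_i P[A_i] ≤ 12·p = 12·(1/12) = 1.
Numerically: 1 ≈ 1.0000000.
Is 1 < 1? NO.
Since the bound 1 is ≥ 1, the union bound is uninformative here; it does NOT by itself certify existence.

12·p = 1 ≈ 1.0000000; existence NOT certified by the union bound.


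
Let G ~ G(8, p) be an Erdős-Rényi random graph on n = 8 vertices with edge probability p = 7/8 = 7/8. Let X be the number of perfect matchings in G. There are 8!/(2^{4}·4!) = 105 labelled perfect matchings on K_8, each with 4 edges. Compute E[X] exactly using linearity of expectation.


K_8 has 8!/(2^{4}·4!) = 105 labelled perfect matchings.
For each such perfect matching H, let X_H = 1 if all 4 edges of H are present in G. Then P[X_H = 1] = p^{4} = (7/8)^{4} = 2401/4096.
Summing the indicators: E[X] = Σ_H E[X_H] = 105 · p^{4} = 105 · 2401/4096 = 252105/4096.
Numerically: E[X] ≈ 61.549.

E[X] = 105 · (7/8)^{4} = 252105/4096 ≈ 61.549.


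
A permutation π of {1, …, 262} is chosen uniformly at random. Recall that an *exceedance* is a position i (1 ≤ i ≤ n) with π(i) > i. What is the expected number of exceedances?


Write X = Σ_{i=1}^{262} X_i, where X_i = 1_{π(i) > i}.
For each fixed i, π(i) is uniform over {1, …, 262} (marginal of a uniform permutation), so P[π(i) > i] = (n − i)/n. Summing: Σ_{i=1}^{262} (n − i)/n = (0 + 1 + … + 261)/262 = 262(262 − 1)/(2·262) = (262 − 1)/2.
Hence E[X] = Σ_{i=1}^{262} (262 − i)/262 = 261/2 ≈ 130.500000.

E[X] = 261/2 = 130.500000.


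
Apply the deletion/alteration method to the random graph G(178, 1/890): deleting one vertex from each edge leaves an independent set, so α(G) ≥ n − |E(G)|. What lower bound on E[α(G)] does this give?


E[|E(G)|] = C(178, 2)·p = 15753 · (1/890) = 177/10.
E[α(G)] ≥ n − E[|E(G)|] = 178 − 177/10 = 1603/10.
Numerically: ≈ 160.3000.
(This is only a lower bound; the true E[α(G)] may be larger.)

E[α(G)] ≥ 1603/10 ≈ 160.3000.


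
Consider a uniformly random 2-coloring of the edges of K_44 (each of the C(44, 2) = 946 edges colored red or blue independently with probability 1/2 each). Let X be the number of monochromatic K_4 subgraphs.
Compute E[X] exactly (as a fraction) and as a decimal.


Let X = Σ_S X_S over the C(44, 4) = 135751 subsets S of size 4, where X_S = 1 if the K_4 on S is monochromatic.
For a fixed S, the K_4 on S has C(4, 2) = 6 edges. P[all 6 edges red] = (1/2)^6, and likewise for blue, so P[monochromatic] = 2·(1/2)^6 = 2^{1 − 6} = 1/32.
Summing: E[X] = C(44, 4) · 2^{1 − 6} = 135751 · 1/32 = 135751/32.
Numerically: E[X] ≈ 4242.2188.

E[X] = C(44,4)·2^(1−C(4,2)) = 135751/32 ≈ 4242.2188.


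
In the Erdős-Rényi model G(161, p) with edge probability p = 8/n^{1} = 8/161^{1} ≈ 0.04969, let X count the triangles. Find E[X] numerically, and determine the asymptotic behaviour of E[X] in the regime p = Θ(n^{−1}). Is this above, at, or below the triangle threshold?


Number of potential triangles: C(161, 3) = 682640.
Each occurs with probability p³ ≈ (0.04969)³ ≈ 1.226852e-04.
By linearity: E[X] = C(161, 3)·p³ ≈ 682640 · 1.226852e-04 ≈ 83.7499.
Here α = 1, so p = 8/n is exactly at the triangle threshold p ~ 1/n. Asymptotically E[X] → c³/6 = 8³/6 = 256/3 ≈ 85.3333, a bounded constant. In this regime the triangle count is asymptotically Poisson(c³/6).

E[X] ≈ 83.7499; in regime p = Θ(1/n^{1}) E[X] stays bounded (at the triangle threshold p ~ 1/n).


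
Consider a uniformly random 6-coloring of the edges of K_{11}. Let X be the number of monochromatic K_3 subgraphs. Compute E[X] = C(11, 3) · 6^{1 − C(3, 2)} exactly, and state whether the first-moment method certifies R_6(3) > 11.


E[X] = C(11, 3) · 6^{1 − 3} = 165 · 6^{−2} = 165/36.
As a reduced fraction: E[X] = 55/12 ≈ 4.58333.
Is E[X] < 1? NO.
Since E[X] ≥ 1, the first-moment bound is inconclusive at n = 11; it does NOT by itself certify R_6(3) > 11.

E[X] = 55/12 ≈ 4.58333; E[X] ≥ 1; first-moment method inconclusive here.


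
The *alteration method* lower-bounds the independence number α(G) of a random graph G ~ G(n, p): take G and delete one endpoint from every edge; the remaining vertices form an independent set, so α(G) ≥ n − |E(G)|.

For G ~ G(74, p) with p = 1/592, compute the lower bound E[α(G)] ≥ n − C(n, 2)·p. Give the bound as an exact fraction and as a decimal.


E[|E(G)|] = C(74, 2)·p = 2701 · (1/592) = 73/16.
E[α(G)] ≥ n − E[|E(G)|] = 74 − 73/16 = 1111/16.
Numerically: ≈ 69.438.
(This is only a lower bound; the true E[α(G)] may be larger.)

E[α(G)] ≥ 1111/16 ≈ 69.438.


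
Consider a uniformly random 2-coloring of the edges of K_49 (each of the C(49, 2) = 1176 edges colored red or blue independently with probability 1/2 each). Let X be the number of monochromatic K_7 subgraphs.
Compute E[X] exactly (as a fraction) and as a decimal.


Let X = Σ_S X_S over the C(49, 7) = 85900584 subsets S of size 7, where X_S = 1 if the K_7 on S is monochromatic.
For a fixed S, the K_7 on S has C(7, 2) = 21 edges. P[all 21 edges red] = (1/2)^21, and likewise for blue, so P[monochromatic] = 2·(1/2)^21 = 2^{1 − 21} = 1/1048576.
By linearity of expectation: E[X] = C(49, 7) · 2^{1 − 21} = 85900584 · 1/1048576 = 10737573/131072.
Numerically: E[X] ≈ 81.9212.

E[X] = C(49,7)·2^(1−C(7,2)) = 10737573/131072 ≈ 81.9212.


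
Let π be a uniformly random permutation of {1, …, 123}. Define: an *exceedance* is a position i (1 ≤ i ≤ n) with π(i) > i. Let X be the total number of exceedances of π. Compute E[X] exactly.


Write X = Σ_{i=1}^{123} X_i, where X_i = 1_{π(i) > i}.
For each fixed i, π(i) is uniform over {1, …, 123} (marginal of a uniform permutation), so P[π(i) > i] = (n − i)/n. Summing: Σ_{i=1}^{123} (n − i)/n = (0 + 1 + … + 122)/123 = 123(123 − 1)/(2·123) = (123 − 1)/2.
Hence E[X] = Σ_{i=1}^{123} (123 − i)/123 = 61 ≈ 61.0000.

E[X] = 61 = 61.0000.


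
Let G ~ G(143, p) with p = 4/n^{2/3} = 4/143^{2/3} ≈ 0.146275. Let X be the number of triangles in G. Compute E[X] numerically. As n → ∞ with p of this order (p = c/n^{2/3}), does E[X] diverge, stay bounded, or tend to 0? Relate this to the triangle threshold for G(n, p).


Number of potential triangles: C(143, 3) = 477191.
Each occurs with probability p³ ≈ (0.146275)³ ≈ 3.12973740e-03.
By linearity: E[X] = C(143, 3)·p³ ≈ 477191 · 3.12973740e-03 ≈ 1493.482517.
Since α = 2/3 < 1, p = c/n^{2/3} ≫ 1/n is above the triangle threshold p ~ 1/n. Asymptotically E[X] ~ (c³/6)·n^{3(1−α)} = (4³/6)·n^{1} → ∞; triangles are abundant w.h.p.

E[X] ≈ 1493.482517; in regime p = Θ(1/n^{2/3}) E[X] diverges (above the triangle threshold p ~ 1/n).


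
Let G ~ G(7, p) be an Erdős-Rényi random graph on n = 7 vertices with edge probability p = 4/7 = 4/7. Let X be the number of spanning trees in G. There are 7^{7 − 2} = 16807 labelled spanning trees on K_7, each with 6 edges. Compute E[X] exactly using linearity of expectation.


K_7 has 7^{7 − 2} = 16807 labelled spanning trees.
For each such spanning tree H, let X_H = 1 if all 6 edges of H are present in G. Then P[X_H = 1] = p^{6} = (4/7)^{6} = 4096/117649.
By linearity of expectation: E[X] = Σ_H E[X_H] = 16807 · p^{6} = 16807 · 4096/117649 = 4096/7.
Numerically: E[X] ≈ 585.143.

E[X] = 16807 · (4/7)^{6} = 4096/7 ≈ 585.143.


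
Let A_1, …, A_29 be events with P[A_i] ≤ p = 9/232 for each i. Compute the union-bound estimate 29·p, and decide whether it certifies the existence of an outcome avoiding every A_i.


Union bound: P[∪_{i=1}^{29} A_i] ≤ Σ_i P[A_i] ≤ 29·p = 29·(9/232) = 9/8.
Numerically: 9/8 ≈ 1.1250000.
Is 9/8 < 1? NO.
Since the bound 9/8 is ≥ 1, the union bound is uninformative here; it does NOT by itself certify existence.

29·p = 9/8 ≈ 1.1250000; existence NOT certified by the union bound.


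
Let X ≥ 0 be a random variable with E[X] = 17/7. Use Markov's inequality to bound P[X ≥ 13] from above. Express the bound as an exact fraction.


μ = E[X] = 17/7, a = 13.
Markov: P[X ≥ 13] ≤ μ/a = (17/7)/13 = 17/91.
Numerically: ≈ 0.187.
(Since a = 13 > μ = 2.429, the bound 17/91 is < 1 and informative.)

P[X ≥ 13] ≤ 17/91 ≈ 0.187.


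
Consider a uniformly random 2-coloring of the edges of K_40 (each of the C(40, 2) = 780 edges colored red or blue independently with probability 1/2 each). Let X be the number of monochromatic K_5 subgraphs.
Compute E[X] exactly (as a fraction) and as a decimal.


Let X = Σ_S X_S over the C(40, 5) = 658008 subsets S of size 5, where X_S = 1 if the K_5 on S is monochromatic.
For a fixed S, the K_5 on S has C(5, 2) = 10 edges. P[all 10 edges red] = (1/2)^10, and likewise for blue, so P[monochromatic] = 2·(1/2)^10 = 2^{1 − 10} = 1/512.
By linearity: E[X] = C(40, 5) · 2^{1 − 10} = 658008 · 1/512 = 82251/64.
Numerically: E[X] ≈ 1285.1719.

E[X] = C(40,5)·2^(1−C(5,2)) = 82251/64 ≈ 1285.1719.


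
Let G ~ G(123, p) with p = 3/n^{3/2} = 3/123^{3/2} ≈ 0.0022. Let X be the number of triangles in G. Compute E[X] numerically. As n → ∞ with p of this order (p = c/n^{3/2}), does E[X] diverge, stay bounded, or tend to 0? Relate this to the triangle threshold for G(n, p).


Number of potential triangles: C(123, 3) = 302621.
Each occurs with probability p³ ≈ (0.0022)³ ≈ 1.06363e-08.
By linearity: E[X] = C(123, 3)·p³ ≈ 302621 · 1.06363e-08 ≈ 0.003.
Since α = 3/2 > 1, p = c/n^{3/2} = o(1/n) is below the triangle threshold p ~ 1/n. Asymptotically E[X] ~ (c³/6)·n^{3(1−α)} = (3³/6)·n^{-1.5} → 0, so by Markov's inequality G has no triangles w.h.p.

E[X] ≈ 0.003; in regime p = Θ(1/n^{3/2}) E[X] tends to 0 (below the triangle threshold p ~ 1/n).


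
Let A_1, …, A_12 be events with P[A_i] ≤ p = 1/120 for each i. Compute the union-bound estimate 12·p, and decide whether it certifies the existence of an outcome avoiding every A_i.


Union bound: P[∪_{i=1}^{12} A_i] ≤ Σ_i P[A_i] ≤ 12·p = 12·(1/120) = 1/10.
Numerically: 1/10 ≈ 0.10000.
Is 1/10 < 1? YES.
Since P[∪ A_i] ≤ 1/10 < 1, the complement has P[∩ A_i^c] ≥ 1 − 1/10 = 9/10 > 0, so some outcome avoids every A_i.

12·p = 1/10 ≈ 0.10000; existence CERTIFIED by the union bound.


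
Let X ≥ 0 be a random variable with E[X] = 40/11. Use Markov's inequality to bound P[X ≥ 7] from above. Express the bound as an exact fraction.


μ = E[X] = 40/11, a = 7.
Markov: P[X ≥ 7] ≤ μ/a = (40/11)/7 = 40/77.
Numerically: ≈ 0.519481.
(Since a = 7 > μ = 3.636364, the bound 40/77 is < 1 and informative.)

P[X ≥ 7] ≤ 40/77 ≈ 0.519481.


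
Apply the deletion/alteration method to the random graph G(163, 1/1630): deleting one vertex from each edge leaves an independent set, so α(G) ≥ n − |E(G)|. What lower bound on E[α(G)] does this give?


E[|E(G)|] = C(163, 2)·p = 13203 · (1/1630) = 81/10.
E[α(G)] ≥ n − E[|E(G)|] = 163 − 81/10 = 1549/10.
Numerically: ≈ 154.900000.
(This is only a lower bound; the true E[α(G)] may be larger.)

E[α(G)] ≥ 1549/10 ≈ 154.900000.


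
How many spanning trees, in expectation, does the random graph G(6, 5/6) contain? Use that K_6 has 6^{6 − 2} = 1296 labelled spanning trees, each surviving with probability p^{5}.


K_6 has 6^{6 − 2} = 1296 labelled spanning trees.
For each such spanning tree H, let X_H = 1 if all 5 edges of H are present in G. Then P[X_H = 1] = p^{5} = (5/6)^{5} = 3125/7776.
Summing the indicators: E[X] = Σ_H E[X_H] = 1296 · p^{5} = 1296 · 3125/7776 = 3125/6.
Numerically: E[X] ≈ 520.833.

E[X] = 1296 · (5/6)^{5} = 3125/6 ≈ 520.833.


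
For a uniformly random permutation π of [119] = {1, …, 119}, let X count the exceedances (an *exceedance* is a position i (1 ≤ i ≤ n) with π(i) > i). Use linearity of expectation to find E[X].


Write X = Σ_{i=1}^{119} X_i, where X_i = 1_{π(i) > i}.
For each fixed i, π(i) is uniform over {1, …, 119} (marginal of a uniform permutation), so P[π(i) > i] = (n − i)/n. Summing: Σ_{i=1}^{119} (n − i)/n = (0 + 1 + … + 118)/119 = 119(119 − 1)/(2·119) = (119 − 1)/2.
Hence E[X] = Σ_{i=1}^{119} (119 − i)/119 = 59 ≈ 59.000000.

E[X] = 59 = 59.000000.


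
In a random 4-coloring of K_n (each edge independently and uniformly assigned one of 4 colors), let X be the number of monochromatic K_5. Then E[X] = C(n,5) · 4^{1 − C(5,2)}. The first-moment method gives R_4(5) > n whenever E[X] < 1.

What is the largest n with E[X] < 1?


We need C(n, 5) · 4^{1 − 10} < 1, i.e. C(n, 5) < 4^{10 − 1} = 262144.
Check values of n near the boundary:
  n = 32: C(32, 5) = 201376; 201376 < 262144? YES
  n = 33: C(33, 5) = 237336; 237336 < 262144? YES
  n = 34: C(34, 5) = 278256; 278256 < 262144? NO
  n = 35: C(35, 5) = 324632; 324632 < 262144? NO
The largest n with C(n, 5) < 262144 is n = 33 (where E[X] = 29667/32768 ≈ 0.905). Hence R_4(5) > 33, i.e. R_4(5) ≥ 34.

Largest n = 33; hence R_4(5) > 33.


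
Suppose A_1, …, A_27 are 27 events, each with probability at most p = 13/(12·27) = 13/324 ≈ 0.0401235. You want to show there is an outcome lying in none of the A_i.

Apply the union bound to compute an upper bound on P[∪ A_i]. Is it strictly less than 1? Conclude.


Union bound: P[∪_{i=1}^{27} A_i] ≤ Σ_i P[A_i] ≤ 27·p = 27·(13/324) = 13/12.
Numerically: 13/12 ≈ 1.0833333.
Is 13/12 < 1? NO.
Since the bound 13/12 is ≥ 1, the union bound is uninformative here; it does NOT by itself certify existence.

27·p = 13/12 ≈ 1.0833333; existence NOT certified by the union bound.


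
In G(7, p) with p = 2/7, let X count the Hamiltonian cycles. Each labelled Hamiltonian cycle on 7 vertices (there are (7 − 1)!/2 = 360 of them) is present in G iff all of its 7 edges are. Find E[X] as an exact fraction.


K_7 has (7 − 1)!/2 = 360 labelled Hamiltonian cycles.
For each such Hamiltonian cycle H, let X_H = 1 if all 7 edges of H are present in G. Then P[X_H = 1] = p^{7} = (2/7)^{7} = 128/823543.
By linearity of expectation: E[X] = Σ_H E[X_H] = 360 · p^{7} = 360 · 128/823543 = 46080/823543.
Numerically: E[X] ≈ 0.0559534.

E[X] = 360 · (2/7)^{7} = 46080/823543 ≈ 0.0559534.


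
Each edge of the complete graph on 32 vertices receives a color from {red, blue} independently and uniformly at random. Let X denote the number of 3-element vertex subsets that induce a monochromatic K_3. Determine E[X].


Let X = Σ_S X_S over the C(32, 3) = 4960 subsets S of size 3, where X_S = 1 if the K_3 on S is monochromatic.
For a fixed S, the K_3 on S has C(3, 2) = 3 edges. P[all 3 edges red] = (1/2)^3, and likewise for blue, so P[monochromatic] = 2·(1/2)^3 = 2^{1 − 3} = 1/4.
By linearity: E[X] = C(32, 3) · 2^{1 − 3} = 4960 · 1/4 = 1240.
Numerically: E[X] ≈ 1240.000000.

E[X] = C(32,3)·2^(1−C(3,2)) = 1240 ≈ 1240.000000.


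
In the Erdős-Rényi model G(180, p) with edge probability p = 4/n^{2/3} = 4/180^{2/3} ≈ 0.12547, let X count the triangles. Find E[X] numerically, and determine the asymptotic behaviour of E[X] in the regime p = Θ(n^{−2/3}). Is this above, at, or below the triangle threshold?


Number of potential triangles: C(180, 3) = 955860.
Each occurs with probability p³ ≈ (0.12547)³ ≈ 1.9753086e-03.
By linearity: E[X] = C(180, 3)·p³ ≈ 955860 · 1.9753086e-03 ≈ 1888.11852.
Since α = 2/3 < 1, p = c/n^{2/3} ≫ 1/n is above the triangle threshold p ~ 1/n. Asymptotically E[X] ~ (c³/6)·n^{3(1−α)} = (4³/6)·n^{1} → ∞; triangles are abundant w.h.p.

E[X] ≈ 1888.11852; in regime p = Θ(1/n^{2/3}) E[X] diverges (above the triangle threshold p ~ 1/n).


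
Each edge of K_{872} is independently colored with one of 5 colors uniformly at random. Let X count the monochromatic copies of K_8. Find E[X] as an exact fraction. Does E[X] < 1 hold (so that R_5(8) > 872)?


E[X] = C(872, 8) · 5^{1 − 28} = 8028343903111291045 · 5^{−27} = 8028343903111291045/7450580596923828125.
As a reduced fraction: E[X] = 1605668780622258209/1490116119384765625 ≈ 1.078.
Is E[X] < 1? NO.
Since E[X] ≥ 1, the first-moment bound is inconclusive at n = 872; it does NOT by itself certify R_5(8) > 872.

E[X] = 1605668780622258209/1490116119384765625 ≈ 1.078; E[X] ≥ 1; first-moment method inconclusive here.


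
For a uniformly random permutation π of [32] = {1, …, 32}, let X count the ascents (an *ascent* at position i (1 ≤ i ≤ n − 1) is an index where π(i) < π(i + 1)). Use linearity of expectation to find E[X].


Write X = Σ X_I over i = 1, …, 31, with X_I the indicator of one ascent.
There are 31 indicators.
For each fixed i, the pair (π(i), π(i+1)) is a uniformly random ordered pair of distinct values from {1, …, 32}; by symmetry P[π(i) < π(i+1)] = 1/2.
By linearity: E[X] = 31 · (1/2) = (32 − 1) · (1/2) = 31/2 ≈ 15.50000.

E[X] = 31/2 = 15.50000.


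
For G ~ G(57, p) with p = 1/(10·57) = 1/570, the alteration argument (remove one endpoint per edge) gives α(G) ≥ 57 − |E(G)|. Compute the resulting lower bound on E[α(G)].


E[|E(G)|] = C(57, 2)·p = 1596 · (1/570) = 14/5.
E[α(G)] ≥ n − E[|E(G)|] = 57 − 14/5 = 271/5.
Numerically: ≈ 54.2000.
(This is only a lower bound; the true E[α(G)] may be larger.)

E[α(G)] ≥ 271/5 ≈ 54.2000.


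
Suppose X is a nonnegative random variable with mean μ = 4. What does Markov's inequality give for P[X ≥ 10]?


μ = E[X] = 4, a = 10.
Markov: P[X ≥ 10] ≤ μ/a = (4)/10 = 2/5.
Numerically: ≈ 0.40000.
(Since a = 10 > μ = 4.00000, the bound 2/5 is < 1 and informative.)

P[X ≥ 10] ≤ 2/5 ≈ 0.40000.


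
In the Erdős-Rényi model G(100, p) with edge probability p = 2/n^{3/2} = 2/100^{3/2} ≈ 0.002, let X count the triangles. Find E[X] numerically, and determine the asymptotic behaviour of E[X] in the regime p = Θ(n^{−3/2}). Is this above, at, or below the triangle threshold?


Number of potential triangles: C(100, 3) = 161700.
Each occurs with probability p³ ≈ (0.002)³ ≈ 8.0000000e-09.
By linearity: E[X] = C(100, 3)·p³ ≈ 161700 · 8.0000000e-09 ≈ 0.00129.
Since α = 3/2 > 1, p = c/n^{3/2} = o(1/n) is below the triangle threshold p ~ 1/n. Asymptotically E[X] ~ (c³/6)·n^{3(1−α)} = (2³/6)·n^{-1.5} → 0, so by Markov's inequality G has no triangles w.h.p.

E[X] ≈ 0.00129; in regime p = Θ(1/n^{3/2}) E[X] tends to 0 (below the triangle threshold p ~ 1/n).


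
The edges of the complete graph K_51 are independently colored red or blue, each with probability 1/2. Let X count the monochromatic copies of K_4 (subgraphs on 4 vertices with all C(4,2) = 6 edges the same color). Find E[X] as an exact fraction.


Let X = Σ_S X_S over the C(51, 4) = 249900 subsets S of size 4, where X_S = 1 if the K_4 on S is monochromatic.
For a fixed S, the K_4 on S has C(4, 2) = 6 edges. P[all 6 edges red] = (1/2)^6, and likewise for blue, so P[monochromatic] = 2·(1/2)^6 = 2^{1 − 6} = 1/32.
By linearity of expectation: E[X] = C(51, 4) · 2^{1 − 6} = 249900 · 1/32 = 62475/8.
Numerically: E[X] ≈ 7809.375.

E[X] = C(51,4)·2^(1−C(4,2)) = 62475/8 ≈ 7809.375.


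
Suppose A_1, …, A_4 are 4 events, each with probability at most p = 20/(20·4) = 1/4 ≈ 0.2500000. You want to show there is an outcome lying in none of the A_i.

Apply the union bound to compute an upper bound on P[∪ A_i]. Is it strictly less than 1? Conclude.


Union bound: P[∪_{i=1}^{4} A_i] ≤ Σ_i P[A_i] ≤ 4·p = 4·(1/4) = 1.
Numerically: 1 ≈ 1.0000000.
Is 1 < 1? NO.
Since the bound 1 is ≥ 1, the union bound is uninformative here; it does NOT by itself certify existence.

4·p = 1 ≈ 1.0000000; existence NOT certified by the union bound.


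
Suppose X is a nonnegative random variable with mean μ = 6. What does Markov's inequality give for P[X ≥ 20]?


μ = E[X] = 6, a = 20.
Markov: P[X ≥ 20] ≤ μ/a = (6)/20 = 3/10.
Numerically: ≈ 0.300.
(Since a = 20 > μ = 6.000, the bound 3/10 is < 1 and informative.)

P[X ≥ 20] ≤ 3/10 ≈ 0.300.


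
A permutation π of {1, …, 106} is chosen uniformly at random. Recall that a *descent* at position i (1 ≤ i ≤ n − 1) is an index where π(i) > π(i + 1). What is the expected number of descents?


Write X = Σ X_I over i = 1, …, 105, with X_I the indicator of one descent.
There are 105 indicators.
For each fixed i, the pair (π(i), π(i+1)) is a uniformly random ordered pair of distinct values from {1, …, 106}; by symmetry P[π(i) > π(i+1)] = 1/2.
By linearity: E[X] = 105 · (1/2) = (106 − 1) · (1/2) = 105/2 ≈ 52.50000.

E[X] = 105/2 = 52.50000.


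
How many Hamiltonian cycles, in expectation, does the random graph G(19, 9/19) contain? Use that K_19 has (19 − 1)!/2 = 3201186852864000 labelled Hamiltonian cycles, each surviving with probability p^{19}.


K_19 has (19 − 1)!/2 = 3201186852864000 labelled Hamiltonian cycles.
For each such Hamiltonian cycle H, let X_H = 1 if all 19 edges of H are present in G. Then P[X_H = 1] = p^{19} = (9/19)^{19} = 1350851717672992089/1978419655660313589123979.
Summing the indicators: E[X] = Σ_H E[X_H] = 3201186852864000 · p^{19} = 3201186852864000 · 1350851717672992089/1978419655660313589123979 = 4324328758783534194876278992896000/1978419655660313589123979.
Numerically: E[X] ≈ 2.186e+09.

E[X] = 3201186852864000 · (9/19)^{19} = 4324328758783534194876278992896000/1978419655660313589123979 ≈ 2.186e+09.


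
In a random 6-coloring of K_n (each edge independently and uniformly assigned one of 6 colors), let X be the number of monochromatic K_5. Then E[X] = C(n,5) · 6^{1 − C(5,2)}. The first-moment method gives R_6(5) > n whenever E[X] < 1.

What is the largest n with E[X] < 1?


We need C(n, 5) · 6^{1 − 10} < 1, i.e. C(n, 5) < 6^{10 − 1} = 10077696.
Check values of n near the boundary:
  n = 65: C(65, 5) = 8259888; 8259888 < 10077696? YES
  n = 66: C(66, 5) = 8936928; 8936928 < 10077696? YES
  n = 67: C(67, 5) = 9657648; 9657648 < 10077696? YES
  n = 68: C(68, 5) = 10424128; 10424128 < 10077696? NO
  n = 69: C(69, 5) = 11238513; 11238513 < 10077696? NO
  n = 70: C(70, 5) = 12103014; 12103014 < 10077696? NO
The largest n with C(n, 5) < 10077696 is n = 67 (where E[X] = 67067/69984 ≈ 0.9583). Hence R_6(5) > 67, i.e. R_6(5) ≥ 68.

Largest n = 67; hence R_6(5) > 67.


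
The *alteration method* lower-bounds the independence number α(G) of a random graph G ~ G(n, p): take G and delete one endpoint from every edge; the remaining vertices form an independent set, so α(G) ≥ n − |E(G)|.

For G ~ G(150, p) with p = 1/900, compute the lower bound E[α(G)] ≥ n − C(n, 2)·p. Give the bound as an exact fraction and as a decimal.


E[|E(G)|] = C(150, 2)·p = 11175 · (1/900) = 149/12.
E[α(G)] ≥ n − E[|E(G)|] = 150 − 149/12 = 1651/12.
Numerically: ≈ 137.58333.
(This is only a lower bound; the true E[α(G)] may be larger.)

E[α(G)] ≥ 1651/12 ≈ 137.58333.


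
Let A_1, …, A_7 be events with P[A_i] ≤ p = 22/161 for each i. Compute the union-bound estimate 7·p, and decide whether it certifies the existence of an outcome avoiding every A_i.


Union bound: P[∪_{i=1}^{7} A_i] ≤ Σ_i P[A_i] ≤ 7·p = 7·(22/161) = 22/23.
Numerically: 22/23 ≈ 0.95652.
Is 22/23 < 1? YES.
Since P[∪ A_i] ≤ 22/23 < 1, the complement has P[∩ A_i^c] ≥ 1 − 22/23 = 1/23 > 0, so some outcome avoids every A_i.

7·p = 22/23 ≈ 0.95652; existence CERTIFIED by the union bound.
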